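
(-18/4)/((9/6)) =-3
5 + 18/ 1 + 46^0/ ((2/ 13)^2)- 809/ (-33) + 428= 68345/ 132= 517.77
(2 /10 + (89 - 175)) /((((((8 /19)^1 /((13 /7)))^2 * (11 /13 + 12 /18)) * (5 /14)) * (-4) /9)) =9186674211 /1321600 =6951.18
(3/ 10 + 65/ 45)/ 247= 157/ 22230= 0.01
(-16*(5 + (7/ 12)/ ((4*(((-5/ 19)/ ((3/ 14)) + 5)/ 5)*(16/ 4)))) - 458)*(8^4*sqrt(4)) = -189786112/ 43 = -4413630.51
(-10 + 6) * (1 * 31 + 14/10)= -129.60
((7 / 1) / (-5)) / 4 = -7 / 20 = -0.35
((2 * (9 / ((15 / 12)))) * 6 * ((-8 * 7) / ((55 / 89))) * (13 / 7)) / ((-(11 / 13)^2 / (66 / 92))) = 1013643072 / 69575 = 14569.07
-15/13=-1.15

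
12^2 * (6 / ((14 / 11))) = 4752 / 7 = 678.86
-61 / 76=-0.80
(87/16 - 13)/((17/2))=-121/136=-0.89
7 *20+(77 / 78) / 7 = 10931 / 78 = 140.14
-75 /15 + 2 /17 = -83 /17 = -4.88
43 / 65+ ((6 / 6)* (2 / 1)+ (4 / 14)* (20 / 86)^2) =2252139 / 841295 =2.68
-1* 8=-8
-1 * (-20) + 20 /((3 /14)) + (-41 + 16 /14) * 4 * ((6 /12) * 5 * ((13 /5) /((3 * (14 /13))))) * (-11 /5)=601961 /735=818.99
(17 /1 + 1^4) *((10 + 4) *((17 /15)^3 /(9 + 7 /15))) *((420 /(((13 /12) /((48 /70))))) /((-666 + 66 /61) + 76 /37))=-15.54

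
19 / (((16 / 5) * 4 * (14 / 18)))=855 / 448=1.91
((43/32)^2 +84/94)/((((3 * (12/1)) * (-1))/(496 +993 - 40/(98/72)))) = -9291364631/84897792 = -109.44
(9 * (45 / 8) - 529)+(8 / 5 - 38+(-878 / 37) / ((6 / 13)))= -2513881 / 4440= -566.19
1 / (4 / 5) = 5 / 4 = 1.25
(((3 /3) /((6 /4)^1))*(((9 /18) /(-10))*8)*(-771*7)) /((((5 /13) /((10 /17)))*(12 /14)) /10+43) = 1309672 /39181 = 33.43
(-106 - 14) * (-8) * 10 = 9600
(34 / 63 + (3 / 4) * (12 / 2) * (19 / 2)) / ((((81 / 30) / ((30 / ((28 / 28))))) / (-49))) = -1909075 / 81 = -23568.83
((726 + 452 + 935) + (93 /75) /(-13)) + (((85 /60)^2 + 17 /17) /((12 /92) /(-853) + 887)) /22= 302857865017579 /143337205440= 2112.90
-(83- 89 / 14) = -76.64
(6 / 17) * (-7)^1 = -42 / 17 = -2.47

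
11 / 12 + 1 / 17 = 199 / 204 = 0.98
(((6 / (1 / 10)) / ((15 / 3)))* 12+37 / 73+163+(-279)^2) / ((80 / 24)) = 17114523 / 730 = 23444.55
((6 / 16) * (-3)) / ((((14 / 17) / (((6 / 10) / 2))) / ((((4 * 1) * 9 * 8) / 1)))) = -118.03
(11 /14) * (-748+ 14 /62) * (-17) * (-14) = -4334847 /31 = -139833.77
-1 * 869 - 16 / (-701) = -609153 / 701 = -868.98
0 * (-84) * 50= 0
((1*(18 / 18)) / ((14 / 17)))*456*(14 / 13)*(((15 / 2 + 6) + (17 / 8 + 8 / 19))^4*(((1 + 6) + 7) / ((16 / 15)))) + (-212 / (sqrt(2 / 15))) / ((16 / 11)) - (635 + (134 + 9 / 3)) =189498610668387851 / 365228032 - 583*sqrt(30) / 8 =518849727.52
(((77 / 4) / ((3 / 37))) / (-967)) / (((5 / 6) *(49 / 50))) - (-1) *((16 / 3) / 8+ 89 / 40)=2104643 / 812280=2.59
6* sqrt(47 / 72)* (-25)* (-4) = 50* sqrt(94) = 484.77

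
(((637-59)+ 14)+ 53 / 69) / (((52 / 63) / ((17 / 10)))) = 14601657 / 11960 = 1220.87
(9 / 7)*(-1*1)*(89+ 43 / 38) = -30825 / 266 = -115.88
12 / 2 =6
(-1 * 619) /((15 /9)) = -1857 /5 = -371.40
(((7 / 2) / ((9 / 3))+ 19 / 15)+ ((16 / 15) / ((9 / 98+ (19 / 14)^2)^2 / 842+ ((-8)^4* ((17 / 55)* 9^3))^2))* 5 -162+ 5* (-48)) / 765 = -333032241279798010976371417 / 637614910934469351565398450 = -0.52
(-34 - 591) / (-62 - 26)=7.10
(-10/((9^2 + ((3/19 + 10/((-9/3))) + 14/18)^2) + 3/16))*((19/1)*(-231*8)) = 164273598720/40673659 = 4038.82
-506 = -506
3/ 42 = 1/ 14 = 0.07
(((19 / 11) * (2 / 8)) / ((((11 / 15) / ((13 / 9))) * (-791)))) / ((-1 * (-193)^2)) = 1235 / 42781668468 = 0.00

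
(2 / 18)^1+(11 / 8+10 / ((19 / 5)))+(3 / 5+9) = 93829 / 6840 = 13.72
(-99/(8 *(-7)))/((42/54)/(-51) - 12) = -45441/308840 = -0.15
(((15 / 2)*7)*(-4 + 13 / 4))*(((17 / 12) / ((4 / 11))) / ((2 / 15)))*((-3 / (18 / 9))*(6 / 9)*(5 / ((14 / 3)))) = 631125 / 512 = 1232.67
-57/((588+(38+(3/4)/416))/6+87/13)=-0.51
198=198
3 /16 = 0.19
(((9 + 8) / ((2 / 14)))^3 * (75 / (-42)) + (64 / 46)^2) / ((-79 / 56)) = 2133111.29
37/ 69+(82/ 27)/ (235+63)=50560/ 92529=0.55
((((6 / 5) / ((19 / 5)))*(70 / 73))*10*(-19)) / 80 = -105 / 146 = -0.72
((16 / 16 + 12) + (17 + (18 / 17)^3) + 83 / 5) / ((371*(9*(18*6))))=1173889 / 8858433780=0.00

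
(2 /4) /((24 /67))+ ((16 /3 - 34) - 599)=-30061 /48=-626.27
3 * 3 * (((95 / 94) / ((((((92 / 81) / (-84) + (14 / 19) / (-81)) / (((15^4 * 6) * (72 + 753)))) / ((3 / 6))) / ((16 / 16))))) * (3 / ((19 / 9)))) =-4920105689296875 / 68714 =-71602667422.90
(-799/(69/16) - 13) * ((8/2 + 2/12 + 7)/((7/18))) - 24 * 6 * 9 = -1125283/161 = -6989.34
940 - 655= 285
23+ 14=37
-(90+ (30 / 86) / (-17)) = -65775 / 731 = -89.98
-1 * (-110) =110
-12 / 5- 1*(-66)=63.60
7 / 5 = 1.40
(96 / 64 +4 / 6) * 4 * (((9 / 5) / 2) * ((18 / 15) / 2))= 117 / 25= 4.68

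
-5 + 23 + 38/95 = 92/5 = 18.40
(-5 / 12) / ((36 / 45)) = -25 / 48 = -0.52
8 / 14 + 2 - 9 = -45 / 7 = -6.43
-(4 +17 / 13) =-69 / 13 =-5.31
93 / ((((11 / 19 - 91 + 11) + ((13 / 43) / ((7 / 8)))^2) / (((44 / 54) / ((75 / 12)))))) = -4696031032 / 30715066125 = -0.15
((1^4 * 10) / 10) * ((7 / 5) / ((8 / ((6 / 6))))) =7 / 40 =0.18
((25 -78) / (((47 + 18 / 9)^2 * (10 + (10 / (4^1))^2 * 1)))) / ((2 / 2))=-212 / 156065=-0.00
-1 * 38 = -38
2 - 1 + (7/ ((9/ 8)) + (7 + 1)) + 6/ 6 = 146/ 9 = 16.22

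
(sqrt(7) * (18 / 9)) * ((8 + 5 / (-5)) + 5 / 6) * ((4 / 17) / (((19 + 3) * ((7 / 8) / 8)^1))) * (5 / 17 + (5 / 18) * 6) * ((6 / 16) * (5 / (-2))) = -188000 * sqrt(7) / 66759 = -7.45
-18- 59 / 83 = -1553 / 83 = -18.71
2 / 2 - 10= -9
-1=-1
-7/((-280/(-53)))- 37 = -38.32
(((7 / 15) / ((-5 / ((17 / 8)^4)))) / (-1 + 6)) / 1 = -584647 / 1536000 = -0.38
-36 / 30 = -6 / 5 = -1.20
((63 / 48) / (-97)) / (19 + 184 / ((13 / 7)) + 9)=-39 / 366272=-0.00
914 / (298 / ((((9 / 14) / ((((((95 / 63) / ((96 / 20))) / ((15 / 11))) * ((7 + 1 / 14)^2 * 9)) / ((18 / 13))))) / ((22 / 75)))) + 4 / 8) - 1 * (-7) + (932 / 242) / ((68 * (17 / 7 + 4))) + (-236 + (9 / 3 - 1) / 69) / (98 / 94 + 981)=485503171030835314 / 70790747242372245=6.86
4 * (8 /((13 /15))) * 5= 184.62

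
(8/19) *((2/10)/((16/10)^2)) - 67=-10179/152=-66.97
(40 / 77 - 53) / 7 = -7.50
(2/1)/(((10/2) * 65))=2/325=0.01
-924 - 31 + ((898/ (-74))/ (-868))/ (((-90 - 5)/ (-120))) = -145683511/ 152551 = -954.98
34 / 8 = 17 / 4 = 4.25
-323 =-323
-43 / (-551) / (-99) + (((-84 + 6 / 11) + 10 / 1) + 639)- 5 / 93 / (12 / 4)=28979287 / 51243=565.53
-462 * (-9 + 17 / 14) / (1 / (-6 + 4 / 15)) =-103114 / 5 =-20622.80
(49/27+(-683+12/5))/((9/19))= -1741084/1215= -1432.99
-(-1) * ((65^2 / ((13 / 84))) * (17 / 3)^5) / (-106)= -6460349350 / 4293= -1504856.59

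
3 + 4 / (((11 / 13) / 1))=85 / 11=7.73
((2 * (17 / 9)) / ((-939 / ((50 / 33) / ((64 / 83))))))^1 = -35275 / 4462128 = -0.01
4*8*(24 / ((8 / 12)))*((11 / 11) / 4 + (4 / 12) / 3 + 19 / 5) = 23968 / 5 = 4793.60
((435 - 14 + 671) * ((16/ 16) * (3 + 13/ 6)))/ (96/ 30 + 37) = 28210/ 201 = 140.35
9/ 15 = 3/ 5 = 0.60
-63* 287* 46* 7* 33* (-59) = 11335593654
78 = 78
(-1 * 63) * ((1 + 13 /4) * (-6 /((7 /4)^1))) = 918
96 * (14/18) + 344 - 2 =1250/3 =416.67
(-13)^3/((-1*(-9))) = -2197/9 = -244.11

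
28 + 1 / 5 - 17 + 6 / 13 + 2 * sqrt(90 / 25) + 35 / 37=6 * sqrt(10) / 5 + 30321 / 2405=16.40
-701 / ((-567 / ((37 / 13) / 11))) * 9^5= 18908073 / 1001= 18889.18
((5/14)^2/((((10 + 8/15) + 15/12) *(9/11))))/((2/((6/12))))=1375/415716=0.00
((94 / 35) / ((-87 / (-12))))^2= 141376 / 1030225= 0.14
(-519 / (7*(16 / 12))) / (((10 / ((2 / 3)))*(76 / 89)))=-46191 / 10640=-4.34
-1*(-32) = 32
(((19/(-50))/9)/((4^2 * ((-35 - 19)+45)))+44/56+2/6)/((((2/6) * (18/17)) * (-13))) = -8631461/35380800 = -0.24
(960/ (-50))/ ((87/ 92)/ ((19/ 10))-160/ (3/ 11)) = 251712/ 7684675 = 0.03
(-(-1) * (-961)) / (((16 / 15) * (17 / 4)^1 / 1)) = -14415 / 68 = -211.99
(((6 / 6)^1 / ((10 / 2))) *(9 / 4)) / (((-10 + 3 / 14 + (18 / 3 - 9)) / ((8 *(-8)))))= 2016 / 895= 2.25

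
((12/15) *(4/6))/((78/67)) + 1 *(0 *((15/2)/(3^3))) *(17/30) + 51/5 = 1247/117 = 10.66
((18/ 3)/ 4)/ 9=1/ 6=0.17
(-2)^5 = -32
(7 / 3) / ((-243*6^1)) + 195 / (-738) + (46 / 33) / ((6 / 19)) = 4091635 / 986337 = 4.15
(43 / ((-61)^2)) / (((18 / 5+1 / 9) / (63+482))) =1054575 / 621407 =1.70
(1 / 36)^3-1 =-46655 / 46656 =-1.00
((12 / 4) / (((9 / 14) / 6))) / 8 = 7 / 2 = 3.50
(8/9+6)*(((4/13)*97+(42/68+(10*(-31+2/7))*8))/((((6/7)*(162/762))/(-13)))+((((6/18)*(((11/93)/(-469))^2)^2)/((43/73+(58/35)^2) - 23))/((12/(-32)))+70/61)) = 26233302732459098301829353189275/21996747599393301766218684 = 1192599.16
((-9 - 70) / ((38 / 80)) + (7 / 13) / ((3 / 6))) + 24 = -34886 / 247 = -141.24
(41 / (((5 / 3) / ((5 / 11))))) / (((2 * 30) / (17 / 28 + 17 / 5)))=2091 / 2800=0.75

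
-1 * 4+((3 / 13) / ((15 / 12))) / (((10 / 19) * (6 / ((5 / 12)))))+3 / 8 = -5617 / 1560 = -3.60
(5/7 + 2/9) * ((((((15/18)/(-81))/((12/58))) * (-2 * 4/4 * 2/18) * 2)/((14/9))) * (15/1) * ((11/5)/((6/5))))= 470525/1285956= 0.37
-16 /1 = -16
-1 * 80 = -80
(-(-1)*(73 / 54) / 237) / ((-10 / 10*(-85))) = 73 / 1087830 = 0.00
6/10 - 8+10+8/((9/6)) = 119/15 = 7.93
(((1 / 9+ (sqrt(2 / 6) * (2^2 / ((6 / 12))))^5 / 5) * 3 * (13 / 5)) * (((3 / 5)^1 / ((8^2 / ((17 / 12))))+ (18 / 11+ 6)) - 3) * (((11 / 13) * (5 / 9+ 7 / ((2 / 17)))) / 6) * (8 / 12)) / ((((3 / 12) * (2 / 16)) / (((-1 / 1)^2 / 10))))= 70769827 / 972000+ 72468302848 * sqrt(3) / 455625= 275559.85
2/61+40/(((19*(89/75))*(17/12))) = 1.29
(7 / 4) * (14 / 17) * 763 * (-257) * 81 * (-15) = 11674277685 / 34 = 343361108.38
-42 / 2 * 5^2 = -525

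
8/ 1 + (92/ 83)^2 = 63576/ 6889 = 9.23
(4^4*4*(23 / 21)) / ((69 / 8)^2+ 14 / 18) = 4521984 / 303079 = 14.92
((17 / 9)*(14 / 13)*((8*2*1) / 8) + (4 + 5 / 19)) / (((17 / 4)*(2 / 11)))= 407462 / 37791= 10.78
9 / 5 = 1.80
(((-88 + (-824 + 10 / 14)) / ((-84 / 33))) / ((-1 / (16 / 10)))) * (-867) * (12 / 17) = 85886856 / 245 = 350558.60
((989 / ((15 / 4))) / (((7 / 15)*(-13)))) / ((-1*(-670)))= -1978 / 30485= -0.06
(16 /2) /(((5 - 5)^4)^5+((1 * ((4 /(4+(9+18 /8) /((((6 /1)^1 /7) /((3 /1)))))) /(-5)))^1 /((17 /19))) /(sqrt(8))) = -29495 * sqrt(2) /38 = -1097.69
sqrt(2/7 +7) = 2.70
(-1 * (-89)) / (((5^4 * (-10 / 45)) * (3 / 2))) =-0.43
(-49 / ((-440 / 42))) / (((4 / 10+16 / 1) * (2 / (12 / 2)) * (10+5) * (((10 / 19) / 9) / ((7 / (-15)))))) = -410571 / 902000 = -0.46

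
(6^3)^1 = 216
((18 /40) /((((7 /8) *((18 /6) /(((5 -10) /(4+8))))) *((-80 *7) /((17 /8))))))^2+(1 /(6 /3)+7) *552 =16285925376289 /3933798400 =4140.00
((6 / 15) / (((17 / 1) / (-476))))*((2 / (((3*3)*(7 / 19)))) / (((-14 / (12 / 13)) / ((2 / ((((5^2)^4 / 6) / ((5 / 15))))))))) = 2432 / 533203125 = 0.00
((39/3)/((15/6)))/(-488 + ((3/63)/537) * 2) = -146601/13757935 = -0.01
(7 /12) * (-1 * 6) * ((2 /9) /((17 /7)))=-49 /153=-0.32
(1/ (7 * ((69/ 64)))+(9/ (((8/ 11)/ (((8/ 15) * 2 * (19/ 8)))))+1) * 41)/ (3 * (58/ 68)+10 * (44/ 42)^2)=4574534097/ 46673210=98.01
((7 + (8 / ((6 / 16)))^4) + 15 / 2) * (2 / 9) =33556781 / 729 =46031.25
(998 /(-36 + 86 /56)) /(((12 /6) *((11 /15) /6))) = -251496 /2123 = -118.46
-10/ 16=-5/ 8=-0.62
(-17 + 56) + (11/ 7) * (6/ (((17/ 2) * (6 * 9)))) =41791/ 1071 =39.02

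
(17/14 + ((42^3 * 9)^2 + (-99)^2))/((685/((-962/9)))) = -2994014386899887/43155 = -69378157499.71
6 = 6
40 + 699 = 739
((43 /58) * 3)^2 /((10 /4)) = 16641 /8410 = 1.98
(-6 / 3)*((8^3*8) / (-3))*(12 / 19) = 32768 / 19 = 1724.63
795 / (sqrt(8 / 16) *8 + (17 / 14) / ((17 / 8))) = -5565 / 388 + 38955 *sqrt(2) / 388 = 127.64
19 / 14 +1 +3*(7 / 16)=411 / 112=3.67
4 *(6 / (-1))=-24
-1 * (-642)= 642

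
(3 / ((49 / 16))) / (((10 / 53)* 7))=1272 / 1715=0.74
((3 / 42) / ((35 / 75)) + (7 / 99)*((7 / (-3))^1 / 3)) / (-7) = -8563 / 611226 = -0.01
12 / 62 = 6 / 31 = 0.19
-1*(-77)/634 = 77/634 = 0.12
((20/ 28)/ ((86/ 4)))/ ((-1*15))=-2/ 903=-0.00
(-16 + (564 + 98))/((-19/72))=-2448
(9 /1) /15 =3 /5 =0.60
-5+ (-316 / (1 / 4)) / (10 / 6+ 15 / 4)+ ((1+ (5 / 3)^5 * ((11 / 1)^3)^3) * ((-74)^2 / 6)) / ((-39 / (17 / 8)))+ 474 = -428722785983415227 / 284310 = -1507941282344.68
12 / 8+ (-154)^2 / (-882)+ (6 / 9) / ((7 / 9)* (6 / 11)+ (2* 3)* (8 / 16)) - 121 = -297359 / 2034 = -146.19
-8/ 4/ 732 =-1/ 366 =-0.00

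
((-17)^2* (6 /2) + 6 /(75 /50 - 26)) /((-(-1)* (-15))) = -14157 /245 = -57.78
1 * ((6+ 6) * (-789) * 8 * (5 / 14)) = -189360 / 7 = -27051.43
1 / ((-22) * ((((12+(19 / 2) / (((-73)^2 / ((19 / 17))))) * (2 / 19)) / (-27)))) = 46474209 / 47841046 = 0.97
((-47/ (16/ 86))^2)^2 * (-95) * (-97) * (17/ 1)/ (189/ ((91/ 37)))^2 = 108045154582.84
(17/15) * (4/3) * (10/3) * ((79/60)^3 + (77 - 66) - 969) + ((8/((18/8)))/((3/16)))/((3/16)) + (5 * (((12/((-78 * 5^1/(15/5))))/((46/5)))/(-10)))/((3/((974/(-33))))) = -11300024923393/2397681000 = -4712.90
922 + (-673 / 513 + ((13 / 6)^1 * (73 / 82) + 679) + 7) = 135336163 / 84132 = 1608.62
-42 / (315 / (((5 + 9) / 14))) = -2 / 15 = -0.13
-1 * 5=-5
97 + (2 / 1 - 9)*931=-6420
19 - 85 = -66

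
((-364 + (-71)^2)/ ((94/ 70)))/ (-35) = -4677/ 47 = -99.51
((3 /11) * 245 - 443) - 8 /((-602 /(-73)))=-1248750 /3311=-377.15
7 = 7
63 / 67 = 0.94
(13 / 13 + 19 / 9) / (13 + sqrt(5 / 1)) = 91 / 369-7 * sqrt(5) / 369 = 0.20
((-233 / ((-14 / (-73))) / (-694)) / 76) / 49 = 17009 / 36182384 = 0.00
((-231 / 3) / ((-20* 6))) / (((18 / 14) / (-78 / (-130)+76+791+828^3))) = 84991978379 / 300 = 283306594.60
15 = 15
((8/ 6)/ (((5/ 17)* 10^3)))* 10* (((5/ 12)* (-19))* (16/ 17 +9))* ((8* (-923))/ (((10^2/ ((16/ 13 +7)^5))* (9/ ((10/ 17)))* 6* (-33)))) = -18920422847143/ 5759646750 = -3285.00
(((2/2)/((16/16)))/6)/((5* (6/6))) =1/30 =0.03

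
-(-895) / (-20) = -179 / 4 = -44.75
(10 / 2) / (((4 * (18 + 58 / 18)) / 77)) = 3465 / 764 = 4.54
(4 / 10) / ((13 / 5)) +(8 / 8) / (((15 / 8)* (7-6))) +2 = 524 / 195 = 2.69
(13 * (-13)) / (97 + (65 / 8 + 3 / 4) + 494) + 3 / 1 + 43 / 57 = 949922 / 273543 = 3.47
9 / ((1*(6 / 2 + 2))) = 9 / 5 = 1.80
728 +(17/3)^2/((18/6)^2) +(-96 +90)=58771/81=725.57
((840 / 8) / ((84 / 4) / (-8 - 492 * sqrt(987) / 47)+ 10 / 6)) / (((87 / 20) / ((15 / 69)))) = 325458000 * sqrt(987) / 84748177579+ 266966364000 / 84748177579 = 3.27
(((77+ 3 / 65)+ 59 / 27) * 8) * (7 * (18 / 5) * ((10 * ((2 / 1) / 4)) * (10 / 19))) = 31147424 / 741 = 42034.31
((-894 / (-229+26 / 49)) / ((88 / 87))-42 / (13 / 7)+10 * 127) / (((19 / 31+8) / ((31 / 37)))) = 7699964039653 / 63260571660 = 121.72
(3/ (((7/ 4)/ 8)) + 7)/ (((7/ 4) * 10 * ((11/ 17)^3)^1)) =284954/ 65219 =4.37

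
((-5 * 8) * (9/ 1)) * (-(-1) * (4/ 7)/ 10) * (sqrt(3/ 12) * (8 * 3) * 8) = -13824/ 7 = -1974.86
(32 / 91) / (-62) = -16 / 2821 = -0.01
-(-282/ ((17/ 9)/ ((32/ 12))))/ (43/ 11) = 74448/ 731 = 101.84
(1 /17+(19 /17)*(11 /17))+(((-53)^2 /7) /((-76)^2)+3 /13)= 164397173 /151903024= 1.08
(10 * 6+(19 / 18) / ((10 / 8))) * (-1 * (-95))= 52022 / 9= 5780.22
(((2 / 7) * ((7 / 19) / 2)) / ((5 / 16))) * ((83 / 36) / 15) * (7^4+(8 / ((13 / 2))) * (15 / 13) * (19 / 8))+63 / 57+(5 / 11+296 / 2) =5049706378 / 23841675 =211.80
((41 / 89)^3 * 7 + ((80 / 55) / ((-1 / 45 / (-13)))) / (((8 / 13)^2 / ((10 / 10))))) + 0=69717987853 / 31018636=2247.62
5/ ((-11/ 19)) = -95/ 11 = -8.64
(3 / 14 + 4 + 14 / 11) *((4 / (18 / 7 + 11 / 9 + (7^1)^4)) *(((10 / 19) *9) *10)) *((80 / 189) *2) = 3120000 / 8524901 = 0.37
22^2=484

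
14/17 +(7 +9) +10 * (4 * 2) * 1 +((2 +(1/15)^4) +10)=93656267/860625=108.82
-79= -79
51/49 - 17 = -782/49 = -15.96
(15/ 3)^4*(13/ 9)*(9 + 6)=40625/ 3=13541.67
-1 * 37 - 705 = -742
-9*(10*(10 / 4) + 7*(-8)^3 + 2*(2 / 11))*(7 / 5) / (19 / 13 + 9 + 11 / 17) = 4036.41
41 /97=0.42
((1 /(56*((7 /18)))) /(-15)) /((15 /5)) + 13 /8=3183 /1960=1.62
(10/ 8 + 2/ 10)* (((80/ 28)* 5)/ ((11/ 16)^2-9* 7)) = -37120/ 112049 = -0.33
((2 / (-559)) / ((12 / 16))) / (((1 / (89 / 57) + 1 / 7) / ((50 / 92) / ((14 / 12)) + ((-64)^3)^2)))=-984681382156819 / 2352831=-418509184.11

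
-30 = -30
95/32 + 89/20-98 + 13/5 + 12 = -75.98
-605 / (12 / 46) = -13915 / 6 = -2319.17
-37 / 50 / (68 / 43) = -1591 / 3400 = -0.47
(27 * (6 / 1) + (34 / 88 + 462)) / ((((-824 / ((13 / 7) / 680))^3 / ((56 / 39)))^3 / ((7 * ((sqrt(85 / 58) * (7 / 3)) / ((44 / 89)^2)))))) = -1050379442287097 * sqrt(4930) / 10216881602207316621080812131139870252314304815562752000000000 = -0.00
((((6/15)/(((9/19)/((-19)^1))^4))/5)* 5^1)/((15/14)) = 475539765148/492075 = 966396.92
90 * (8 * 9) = 6480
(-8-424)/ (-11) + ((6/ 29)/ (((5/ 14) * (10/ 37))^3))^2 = 119623337150556636/ 2258544921875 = 52964.78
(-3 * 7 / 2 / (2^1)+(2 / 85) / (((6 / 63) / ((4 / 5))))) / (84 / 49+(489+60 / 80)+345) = -20041 / 3317975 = -0.01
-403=-403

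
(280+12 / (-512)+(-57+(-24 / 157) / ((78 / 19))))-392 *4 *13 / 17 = -4335157531 / 4441216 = -976.12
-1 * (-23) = 23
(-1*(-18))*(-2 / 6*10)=-60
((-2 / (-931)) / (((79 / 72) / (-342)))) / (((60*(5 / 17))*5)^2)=-5202 / 60484375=-0.00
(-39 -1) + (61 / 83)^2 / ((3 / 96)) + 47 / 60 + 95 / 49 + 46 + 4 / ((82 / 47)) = 23499622627 / 830400060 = 28.30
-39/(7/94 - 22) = 1222/687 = 1.78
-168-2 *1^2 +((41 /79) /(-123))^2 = -9548729 /56169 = -170.00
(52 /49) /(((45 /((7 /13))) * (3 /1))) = 4 /945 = 0.00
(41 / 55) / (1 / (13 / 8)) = 533 / 440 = 1.21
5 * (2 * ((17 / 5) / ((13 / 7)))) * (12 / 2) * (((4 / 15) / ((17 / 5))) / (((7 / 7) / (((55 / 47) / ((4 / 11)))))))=16940 / 611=27.73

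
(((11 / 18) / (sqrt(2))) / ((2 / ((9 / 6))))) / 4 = 0.08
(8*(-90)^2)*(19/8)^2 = 731025/2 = 365512.50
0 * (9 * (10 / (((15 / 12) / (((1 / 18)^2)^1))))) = 0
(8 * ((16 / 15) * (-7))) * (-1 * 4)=3584 / 15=238.93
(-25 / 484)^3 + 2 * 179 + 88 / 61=2485966821979 / 6916174144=359.44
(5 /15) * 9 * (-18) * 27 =-1458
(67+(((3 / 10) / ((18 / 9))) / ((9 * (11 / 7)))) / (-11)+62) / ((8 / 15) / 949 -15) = -888769817 / 103342228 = -8.60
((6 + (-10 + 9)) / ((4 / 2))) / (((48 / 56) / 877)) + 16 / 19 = 583397 / 228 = 2558.76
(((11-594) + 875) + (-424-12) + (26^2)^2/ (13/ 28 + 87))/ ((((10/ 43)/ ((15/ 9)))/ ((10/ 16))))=167198405/ 7347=22757.37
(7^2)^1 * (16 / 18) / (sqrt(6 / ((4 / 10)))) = 392 * sqrt(15) / 135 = 11.25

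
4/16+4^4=1025/4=256.25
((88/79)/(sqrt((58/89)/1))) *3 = 132 *sqrt(5162)/2291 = 4.14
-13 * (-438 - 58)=6448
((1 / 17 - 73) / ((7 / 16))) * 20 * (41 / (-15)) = 3253760 / 357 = 9114.17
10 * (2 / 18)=10 / 9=1.11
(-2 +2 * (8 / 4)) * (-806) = -1612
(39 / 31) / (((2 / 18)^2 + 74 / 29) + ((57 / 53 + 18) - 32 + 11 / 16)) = -77686128 / 597310139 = -0.13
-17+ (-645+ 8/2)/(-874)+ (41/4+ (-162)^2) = 45863995/1748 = 26237.98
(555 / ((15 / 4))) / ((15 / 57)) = 2812 / 5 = 562.40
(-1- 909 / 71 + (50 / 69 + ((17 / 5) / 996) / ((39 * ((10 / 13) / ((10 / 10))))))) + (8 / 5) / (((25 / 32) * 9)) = -15675707323 / 1219851000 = -12.85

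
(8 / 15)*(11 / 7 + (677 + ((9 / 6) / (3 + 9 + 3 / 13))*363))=2146132 / 5565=385.65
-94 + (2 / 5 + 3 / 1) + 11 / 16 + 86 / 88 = -78263 / 880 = -88.94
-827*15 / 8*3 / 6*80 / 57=-20675 / 19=-1088.16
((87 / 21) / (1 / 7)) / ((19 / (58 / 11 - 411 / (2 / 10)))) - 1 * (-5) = -652818 / 209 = -3123.53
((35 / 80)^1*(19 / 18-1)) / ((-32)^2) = 7 / 294912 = 0.00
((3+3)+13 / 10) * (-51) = -3723 / 10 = -372.30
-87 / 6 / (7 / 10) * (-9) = 1305 / 7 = 186.43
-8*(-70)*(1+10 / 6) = 4480 / 3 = 1493.33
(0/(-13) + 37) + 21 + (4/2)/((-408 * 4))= 47327/816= 58.00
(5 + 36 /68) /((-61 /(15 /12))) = -235 /2074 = -0.11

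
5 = 5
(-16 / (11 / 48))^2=589824 / 121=4874.58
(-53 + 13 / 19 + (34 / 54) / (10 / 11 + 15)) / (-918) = 4693097 / 82413450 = 0.06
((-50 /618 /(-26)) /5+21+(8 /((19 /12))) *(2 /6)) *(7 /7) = 3462749 /152646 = 22.68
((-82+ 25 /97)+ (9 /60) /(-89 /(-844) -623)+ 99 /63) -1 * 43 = -73279796034 /594943195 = -123.17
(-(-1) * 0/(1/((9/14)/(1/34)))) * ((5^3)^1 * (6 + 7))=0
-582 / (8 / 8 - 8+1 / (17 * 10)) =83.21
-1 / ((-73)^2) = -0.00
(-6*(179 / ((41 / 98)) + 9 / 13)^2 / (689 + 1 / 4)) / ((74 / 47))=-9808601498300 / 9659878267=-1015.40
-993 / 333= -331 / 111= -2.98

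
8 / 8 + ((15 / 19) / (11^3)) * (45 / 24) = 202537 / 202312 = 1.00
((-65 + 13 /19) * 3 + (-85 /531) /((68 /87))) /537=-2598283 /7223724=-0.36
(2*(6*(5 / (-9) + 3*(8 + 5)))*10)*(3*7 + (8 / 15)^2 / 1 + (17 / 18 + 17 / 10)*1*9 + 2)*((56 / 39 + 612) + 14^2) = 925706093056 / 5265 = 175822619.76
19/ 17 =1.12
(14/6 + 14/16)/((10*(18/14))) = 539/2160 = 0.25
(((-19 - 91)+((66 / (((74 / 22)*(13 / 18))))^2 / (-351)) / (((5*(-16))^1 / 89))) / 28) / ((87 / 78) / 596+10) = -482476550446 / 1255044351015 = -0.38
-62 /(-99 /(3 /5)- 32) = 62 /197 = 0.31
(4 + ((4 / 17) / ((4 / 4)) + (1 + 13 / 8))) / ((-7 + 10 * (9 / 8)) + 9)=933 / 1802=0.52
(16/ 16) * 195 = 195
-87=-87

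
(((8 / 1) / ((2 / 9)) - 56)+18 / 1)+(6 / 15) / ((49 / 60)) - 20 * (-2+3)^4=-1054 / 49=-21.51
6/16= 3/8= 0.38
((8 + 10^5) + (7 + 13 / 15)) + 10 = 1500388 / 15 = 100025.87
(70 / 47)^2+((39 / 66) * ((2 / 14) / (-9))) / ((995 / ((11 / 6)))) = 3685849283 / 1661653980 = 2.22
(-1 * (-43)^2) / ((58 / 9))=-16641 / 58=-286.91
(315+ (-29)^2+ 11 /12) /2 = 13883 /24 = 578.46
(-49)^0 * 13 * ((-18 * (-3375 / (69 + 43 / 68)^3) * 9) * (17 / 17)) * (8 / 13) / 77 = 11002604544 / 65394415471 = 0.17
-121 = -121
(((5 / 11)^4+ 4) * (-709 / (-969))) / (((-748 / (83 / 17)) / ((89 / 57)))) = -309995462387 / 10283001344748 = -0.03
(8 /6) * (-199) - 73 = -1015 /3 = -338.33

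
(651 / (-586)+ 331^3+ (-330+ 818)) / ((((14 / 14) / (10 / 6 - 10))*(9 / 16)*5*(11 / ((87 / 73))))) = -2739068591320 / 235279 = -11641789.50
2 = 2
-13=-13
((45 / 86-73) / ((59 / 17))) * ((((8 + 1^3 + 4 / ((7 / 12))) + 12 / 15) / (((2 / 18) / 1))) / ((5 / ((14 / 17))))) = -32704551 / 63425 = -515.64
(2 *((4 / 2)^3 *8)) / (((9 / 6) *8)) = 32 / 3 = 10.67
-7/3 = -2.33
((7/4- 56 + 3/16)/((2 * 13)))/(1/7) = -6055/416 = -14.56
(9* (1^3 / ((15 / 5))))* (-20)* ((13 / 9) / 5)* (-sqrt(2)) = 52* sqrt(2) / 3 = 24.51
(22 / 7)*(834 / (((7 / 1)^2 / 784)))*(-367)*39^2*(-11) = 1802588838336 / 7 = 257512691190.86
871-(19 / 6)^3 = 181277 / 216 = 839.25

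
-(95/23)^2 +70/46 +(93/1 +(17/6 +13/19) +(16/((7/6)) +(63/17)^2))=13227945923/121999038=108.43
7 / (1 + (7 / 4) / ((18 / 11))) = 504 / 149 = 3.38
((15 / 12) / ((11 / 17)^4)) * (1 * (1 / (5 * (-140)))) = -83521 / 8198960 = -0.01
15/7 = 2.14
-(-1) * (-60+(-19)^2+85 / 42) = 12727 / 42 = 303.02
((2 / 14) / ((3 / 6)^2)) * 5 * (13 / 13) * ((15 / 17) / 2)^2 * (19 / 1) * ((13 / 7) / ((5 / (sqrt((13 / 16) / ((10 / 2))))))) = 11115 * sqrt(65) / 56644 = 1.58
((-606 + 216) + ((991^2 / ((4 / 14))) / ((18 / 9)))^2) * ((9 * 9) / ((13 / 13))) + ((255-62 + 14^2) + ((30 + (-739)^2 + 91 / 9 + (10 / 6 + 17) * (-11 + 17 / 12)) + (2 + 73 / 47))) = 1619258125946748967 / 6768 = 239252087167072.84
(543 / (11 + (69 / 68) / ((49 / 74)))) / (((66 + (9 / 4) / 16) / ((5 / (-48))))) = -354760 / 5198871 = -0.07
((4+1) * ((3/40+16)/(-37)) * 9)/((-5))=5787/1480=3.91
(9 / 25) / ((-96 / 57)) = -171 / 800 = -0.21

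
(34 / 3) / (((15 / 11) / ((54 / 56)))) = 8.01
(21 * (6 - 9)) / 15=-21 / 5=-4.20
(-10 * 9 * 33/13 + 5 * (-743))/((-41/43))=2204395/533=4135.83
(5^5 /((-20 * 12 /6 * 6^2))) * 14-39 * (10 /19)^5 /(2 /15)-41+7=-27167913829 /356558256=-76.19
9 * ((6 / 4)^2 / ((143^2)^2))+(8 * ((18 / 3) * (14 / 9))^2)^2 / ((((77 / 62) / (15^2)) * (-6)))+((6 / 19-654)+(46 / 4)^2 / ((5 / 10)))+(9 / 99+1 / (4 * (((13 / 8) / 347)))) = -12583190195379889145 / 858067605252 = -14664567.36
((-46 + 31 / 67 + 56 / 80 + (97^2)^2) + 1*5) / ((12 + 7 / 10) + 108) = 59314591579 / 80869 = 733465.13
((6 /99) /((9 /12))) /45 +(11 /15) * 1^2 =0.74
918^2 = 842724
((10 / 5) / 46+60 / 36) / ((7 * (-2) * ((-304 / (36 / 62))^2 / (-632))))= 125847 / 446834248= 0.00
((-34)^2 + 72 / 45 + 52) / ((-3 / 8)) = -16128 / 5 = -3225.60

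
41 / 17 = 2.41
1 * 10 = 10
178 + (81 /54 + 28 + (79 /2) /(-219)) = 45403 /219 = 207.32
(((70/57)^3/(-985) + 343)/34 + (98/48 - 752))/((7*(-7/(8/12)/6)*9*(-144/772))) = -708504346072517/19692951007464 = -35.98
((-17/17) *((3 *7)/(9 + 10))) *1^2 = -21/19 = -1.11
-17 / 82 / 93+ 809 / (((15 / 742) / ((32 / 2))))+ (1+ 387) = 24429301171 / 38130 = 640684.53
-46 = -46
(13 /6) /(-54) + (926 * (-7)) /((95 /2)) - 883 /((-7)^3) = -1413960113 /10557540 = -133.93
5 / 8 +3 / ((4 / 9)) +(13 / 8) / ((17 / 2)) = 1029 / 136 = 7.57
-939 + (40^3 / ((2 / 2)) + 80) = 63141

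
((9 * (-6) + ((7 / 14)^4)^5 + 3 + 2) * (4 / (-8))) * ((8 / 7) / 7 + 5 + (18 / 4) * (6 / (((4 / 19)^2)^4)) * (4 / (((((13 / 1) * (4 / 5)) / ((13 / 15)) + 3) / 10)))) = 457138258.54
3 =3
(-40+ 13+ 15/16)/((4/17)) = -110.77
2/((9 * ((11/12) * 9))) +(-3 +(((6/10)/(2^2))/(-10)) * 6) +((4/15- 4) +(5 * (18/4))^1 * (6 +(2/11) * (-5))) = 3200147/29700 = 107.75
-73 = -73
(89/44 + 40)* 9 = 16641/44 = 378.20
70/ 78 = 35/ 39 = 0.90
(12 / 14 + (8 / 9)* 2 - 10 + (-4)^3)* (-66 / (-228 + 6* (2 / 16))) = -395648 / 19089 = -20.73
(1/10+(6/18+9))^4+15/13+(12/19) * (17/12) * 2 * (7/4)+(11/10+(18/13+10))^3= 333690044169433/33811830000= 9869.03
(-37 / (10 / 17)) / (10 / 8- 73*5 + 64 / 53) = 66674 / 384295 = 0.17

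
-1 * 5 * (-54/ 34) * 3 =405/ 17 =23.82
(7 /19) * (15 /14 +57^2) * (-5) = -227505 /38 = -5986.97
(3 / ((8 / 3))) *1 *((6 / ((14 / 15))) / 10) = 81 / 112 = 0.72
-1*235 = -235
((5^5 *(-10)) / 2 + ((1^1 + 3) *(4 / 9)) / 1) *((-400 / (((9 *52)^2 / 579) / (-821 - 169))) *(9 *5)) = -373141133750 / 507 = -735978567.55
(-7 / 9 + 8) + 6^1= 119 / 9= 13.22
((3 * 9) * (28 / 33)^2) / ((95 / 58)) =11.87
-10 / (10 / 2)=-2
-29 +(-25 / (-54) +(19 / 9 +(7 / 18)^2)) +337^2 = 36787843 / 324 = 113542.73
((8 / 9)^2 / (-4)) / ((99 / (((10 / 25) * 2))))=-64 / 40095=-0.00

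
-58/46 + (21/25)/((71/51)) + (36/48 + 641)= 104690407/163300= 641.09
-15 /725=-3 /145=-0.02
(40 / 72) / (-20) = -1 / 36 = -0.03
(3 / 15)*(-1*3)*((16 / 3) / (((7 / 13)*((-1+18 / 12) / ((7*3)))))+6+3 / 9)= -1267 / 5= -253.40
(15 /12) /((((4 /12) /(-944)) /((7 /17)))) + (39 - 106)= -25919 /17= -1524.65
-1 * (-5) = 5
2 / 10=1 / 5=0.20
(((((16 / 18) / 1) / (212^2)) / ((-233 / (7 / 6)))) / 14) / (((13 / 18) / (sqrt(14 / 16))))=-sqrt(14) / 408406128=-0.00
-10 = -10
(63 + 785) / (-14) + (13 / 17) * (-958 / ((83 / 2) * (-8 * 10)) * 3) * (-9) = -13142183 / 197540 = -66.53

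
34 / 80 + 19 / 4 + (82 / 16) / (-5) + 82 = 1723 / 20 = 86.15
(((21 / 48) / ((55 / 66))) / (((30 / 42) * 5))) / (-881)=-147 / 881000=-0.00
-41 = -41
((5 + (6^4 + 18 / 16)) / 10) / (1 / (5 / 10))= 10417 / 160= 65.11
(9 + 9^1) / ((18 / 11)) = 11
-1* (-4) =4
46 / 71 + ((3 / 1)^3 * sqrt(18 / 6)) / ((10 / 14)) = 46 / 71 + 189 * sqrt(3) / 5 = 66.12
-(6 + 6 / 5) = -36 / 5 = -7.20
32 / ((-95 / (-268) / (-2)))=-17152 / 95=-180.55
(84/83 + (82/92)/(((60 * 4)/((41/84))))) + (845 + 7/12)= 65163331043/76970880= 846.60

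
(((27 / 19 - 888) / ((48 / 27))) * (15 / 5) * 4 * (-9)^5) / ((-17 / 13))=-349132822155 / 1292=-270226642.53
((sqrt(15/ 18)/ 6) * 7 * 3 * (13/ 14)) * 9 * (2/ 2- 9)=-39 * sqrt(30)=-213.61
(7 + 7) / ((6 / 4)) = 28 / 3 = 9.33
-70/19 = -3.68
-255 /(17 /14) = -210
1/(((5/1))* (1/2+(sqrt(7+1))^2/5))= 2/21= 0.10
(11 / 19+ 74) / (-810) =-1417 / 15390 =-0.09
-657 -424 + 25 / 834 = -901529 / 834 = -1080.97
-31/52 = -0.60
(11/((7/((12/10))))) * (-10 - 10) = -264/7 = -37.71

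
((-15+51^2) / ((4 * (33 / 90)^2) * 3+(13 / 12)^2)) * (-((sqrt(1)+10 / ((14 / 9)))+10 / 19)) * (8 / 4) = -19699113600 / 1334389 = -14762.65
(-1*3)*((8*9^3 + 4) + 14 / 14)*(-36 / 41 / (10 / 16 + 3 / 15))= 8405280 / 451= 18636.98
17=17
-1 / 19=-0.05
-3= -3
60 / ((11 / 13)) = 780 / 11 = 70.91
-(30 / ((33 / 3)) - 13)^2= -12769 / 121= -105.53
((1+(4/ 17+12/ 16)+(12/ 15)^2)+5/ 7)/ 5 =39741/ 59500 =0.67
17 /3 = 5.67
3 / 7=0.43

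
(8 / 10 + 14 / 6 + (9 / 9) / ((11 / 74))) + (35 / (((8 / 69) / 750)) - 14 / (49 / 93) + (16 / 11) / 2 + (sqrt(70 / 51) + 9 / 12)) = sqrt(3570) / 51 + 261481624 / 1155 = 226392.19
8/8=1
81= 81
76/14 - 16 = -74/7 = -10.57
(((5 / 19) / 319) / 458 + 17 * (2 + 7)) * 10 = 2123592595 / 1387969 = 1530.00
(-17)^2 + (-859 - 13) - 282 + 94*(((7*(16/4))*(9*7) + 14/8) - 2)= 329855/2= 164927.50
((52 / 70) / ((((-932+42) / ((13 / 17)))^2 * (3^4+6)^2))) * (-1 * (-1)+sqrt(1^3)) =2197 / 15160880140875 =0.00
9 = 9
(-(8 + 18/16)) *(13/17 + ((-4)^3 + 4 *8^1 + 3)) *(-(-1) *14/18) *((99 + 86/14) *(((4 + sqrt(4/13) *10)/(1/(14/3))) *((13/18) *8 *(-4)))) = -4814028800 *sqrt(13)/1377-12516474880/1377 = -21694773.10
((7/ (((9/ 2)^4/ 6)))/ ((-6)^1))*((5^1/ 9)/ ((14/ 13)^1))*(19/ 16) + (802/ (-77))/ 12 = -3993989/ 4546773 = -0.88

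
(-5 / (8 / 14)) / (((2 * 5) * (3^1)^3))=-7 / 216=-0.03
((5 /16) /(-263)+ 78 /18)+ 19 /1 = 294545 /12624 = 23.33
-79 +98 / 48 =-1847 / 24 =-76.96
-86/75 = -1.15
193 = 193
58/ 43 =1.35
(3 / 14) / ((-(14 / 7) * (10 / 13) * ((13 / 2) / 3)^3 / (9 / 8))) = -729 / 47320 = -0.02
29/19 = 1.53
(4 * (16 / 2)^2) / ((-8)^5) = -1 / 128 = -0.01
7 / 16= 0.44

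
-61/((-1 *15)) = 61/15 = 4.07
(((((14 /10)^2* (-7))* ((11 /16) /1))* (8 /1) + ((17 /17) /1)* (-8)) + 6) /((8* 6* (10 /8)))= -1291 /1000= -1.29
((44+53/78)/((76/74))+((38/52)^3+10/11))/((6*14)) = 493736423/925692768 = 0.53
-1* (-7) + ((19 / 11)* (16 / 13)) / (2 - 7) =4701 / 715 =6.57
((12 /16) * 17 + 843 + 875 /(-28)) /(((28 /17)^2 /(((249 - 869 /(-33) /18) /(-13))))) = -6445487525 /1100736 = -5855.62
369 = 369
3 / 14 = 0.21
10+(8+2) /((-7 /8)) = -1.43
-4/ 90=-2/ 45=-0.04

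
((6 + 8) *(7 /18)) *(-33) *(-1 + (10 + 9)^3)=-1232154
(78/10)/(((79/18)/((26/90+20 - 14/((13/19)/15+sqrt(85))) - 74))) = -325348286289/3408828275 - 39913965 * sqrt(85)/136353131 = -98.14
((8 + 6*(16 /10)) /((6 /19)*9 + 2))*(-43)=-17974 /115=-156.30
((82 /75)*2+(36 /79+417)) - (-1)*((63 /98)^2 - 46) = 374.06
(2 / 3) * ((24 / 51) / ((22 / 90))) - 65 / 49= -395 / 9163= -0.04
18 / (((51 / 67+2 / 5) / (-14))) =-84420 / 389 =-217.02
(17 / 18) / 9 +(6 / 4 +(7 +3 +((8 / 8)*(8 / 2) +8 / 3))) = 1480 / 81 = 18.27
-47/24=-1.96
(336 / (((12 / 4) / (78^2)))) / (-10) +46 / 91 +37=-30986999 / 455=-68103.29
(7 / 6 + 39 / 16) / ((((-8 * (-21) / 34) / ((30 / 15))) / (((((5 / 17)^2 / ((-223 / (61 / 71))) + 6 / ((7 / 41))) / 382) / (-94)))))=-194732368471 / 136392948349056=-0.00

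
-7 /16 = -0.44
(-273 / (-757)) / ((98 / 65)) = 2535 / 10598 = 0.24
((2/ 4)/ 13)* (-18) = -0.69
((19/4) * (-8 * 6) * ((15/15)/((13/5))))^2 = 7689.94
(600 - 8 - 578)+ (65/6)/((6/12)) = 107/3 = 35.67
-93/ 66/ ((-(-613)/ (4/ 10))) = -31/ 33715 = -0.00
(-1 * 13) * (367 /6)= -4771 /6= -795.17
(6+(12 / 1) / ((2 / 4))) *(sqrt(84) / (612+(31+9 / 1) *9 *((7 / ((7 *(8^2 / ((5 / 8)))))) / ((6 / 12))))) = 640 *sqrt(21) / 6603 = 0.44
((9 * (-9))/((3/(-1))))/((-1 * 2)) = -27/2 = -13.50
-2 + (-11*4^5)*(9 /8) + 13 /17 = -215445 /17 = -12673.24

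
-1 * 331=-331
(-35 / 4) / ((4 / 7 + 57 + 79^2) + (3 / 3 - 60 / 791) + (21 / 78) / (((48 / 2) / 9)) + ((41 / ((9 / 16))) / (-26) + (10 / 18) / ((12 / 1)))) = -5552820 / 3996024667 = -0.00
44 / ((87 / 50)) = 2200 / 87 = 25.29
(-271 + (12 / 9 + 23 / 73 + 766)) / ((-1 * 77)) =-15538 / 2409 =-6.45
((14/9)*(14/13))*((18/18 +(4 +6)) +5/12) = 6713/351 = 19.13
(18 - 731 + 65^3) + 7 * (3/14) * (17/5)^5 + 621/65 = 22311500673/81250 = 274603.09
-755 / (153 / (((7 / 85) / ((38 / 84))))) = -14798 / 16473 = -0.90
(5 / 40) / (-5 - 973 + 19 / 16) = -2 / 15629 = -0.00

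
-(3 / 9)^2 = -0.11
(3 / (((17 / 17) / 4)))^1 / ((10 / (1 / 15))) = 2 / 25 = 0.08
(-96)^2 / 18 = 512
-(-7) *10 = 70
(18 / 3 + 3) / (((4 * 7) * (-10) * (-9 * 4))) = 1 / 1120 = 0.00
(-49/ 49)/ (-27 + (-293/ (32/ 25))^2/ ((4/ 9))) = -4096/ 482790033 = -0.00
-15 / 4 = -3.75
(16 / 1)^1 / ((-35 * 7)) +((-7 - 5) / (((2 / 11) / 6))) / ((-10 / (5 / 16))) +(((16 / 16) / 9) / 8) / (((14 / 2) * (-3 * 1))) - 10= 61097 / 26460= 2.31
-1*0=0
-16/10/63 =-8/315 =-0.03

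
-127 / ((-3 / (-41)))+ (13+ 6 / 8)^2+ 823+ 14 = -34061 / 48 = -709.60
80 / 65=16 / 13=1.23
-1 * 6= -6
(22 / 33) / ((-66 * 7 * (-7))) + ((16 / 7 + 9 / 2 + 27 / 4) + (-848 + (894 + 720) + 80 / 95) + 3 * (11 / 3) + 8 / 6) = 292253653 / 368676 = 792.71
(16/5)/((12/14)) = 56/15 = 3.73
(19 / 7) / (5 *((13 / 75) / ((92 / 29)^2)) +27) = 2412240 / 24071971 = 0.10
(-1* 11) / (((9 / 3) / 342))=-1254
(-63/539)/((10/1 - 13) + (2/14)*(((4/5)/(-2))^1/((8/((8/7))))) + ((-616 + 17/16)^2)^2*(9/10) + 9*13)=-41287680/45460595178799494067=-0.00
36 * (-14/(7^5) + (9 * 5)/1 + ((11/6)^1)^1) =4048014/2401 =1685.97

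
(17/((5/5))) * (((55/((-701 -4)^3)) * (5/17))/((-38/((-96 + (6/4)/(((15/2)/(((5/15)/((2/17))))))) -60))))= -51293/15978359700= -0.00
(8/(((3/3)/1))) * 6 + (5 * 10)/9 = 53.56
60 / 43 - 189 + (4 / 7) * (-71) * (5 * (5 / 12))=-245732 / 903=-272.13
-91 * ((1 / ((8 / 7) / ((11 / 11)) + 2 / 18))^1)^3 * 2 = -92.30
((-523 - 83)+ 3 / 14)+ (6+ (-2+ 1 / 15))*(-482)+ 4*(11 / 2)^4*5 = 6608839 / 420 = 15735.33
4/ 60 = 1/ 15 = 0.07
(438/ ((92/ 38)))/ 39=1387/ 299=4.64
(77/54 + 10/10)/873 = 131/47142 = 0.00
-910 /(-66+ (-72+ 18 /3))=455 /66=6.89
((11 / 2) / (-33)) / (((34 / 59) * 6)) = -59 / 1224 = -0.05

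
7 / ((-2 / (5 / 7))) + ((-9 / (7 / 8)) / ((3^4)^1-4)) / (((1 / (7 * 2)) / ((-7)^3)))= 14057 / 22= 638.95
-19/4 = -4.75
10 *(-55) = -550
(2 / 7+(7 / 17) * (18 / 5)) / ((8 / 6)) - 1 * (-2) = 1979 / 595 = 3.33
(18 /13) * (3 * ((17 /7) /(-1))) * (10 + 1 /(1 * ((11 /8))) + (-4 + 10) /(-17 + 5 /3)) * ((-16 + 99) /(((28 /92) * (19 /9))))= -1793225790 /133133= -13469.43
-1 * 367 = -367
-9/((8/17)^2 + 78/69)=-59823/8986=-6.66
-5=-5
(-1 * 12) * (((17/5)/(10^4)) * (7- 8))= 51/12500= 0.00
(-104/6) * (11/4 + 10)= -221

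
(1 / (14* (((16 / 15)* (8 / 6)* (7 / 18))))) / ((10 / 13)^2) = 13689 / 62720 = 0.22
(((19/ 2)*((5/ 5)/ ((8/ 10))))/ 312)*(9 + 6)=475/ 832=0.57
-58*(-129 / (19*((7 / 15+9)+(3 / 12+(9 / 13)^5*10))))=166680853560 / 4785971161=34.83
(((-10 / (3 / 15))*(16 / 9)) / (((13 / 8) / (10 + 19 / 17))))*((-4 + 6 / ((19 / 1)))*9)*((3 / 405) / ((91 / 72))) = 6451200 / 54587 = 118.18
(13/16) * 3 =39/16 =2.44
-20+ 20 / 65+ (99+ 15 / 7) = 81.45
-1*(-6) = 6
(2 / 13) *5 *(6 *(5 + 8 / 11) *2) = 7560 / 143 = 52.87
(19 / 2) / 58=0.16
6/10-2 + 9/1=38/5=7.60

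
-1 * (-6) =6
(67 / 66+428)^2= 801739225 / 4356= 184054.00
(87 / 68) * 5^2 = 31.99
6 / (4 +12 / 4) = 6 / 7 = 0.86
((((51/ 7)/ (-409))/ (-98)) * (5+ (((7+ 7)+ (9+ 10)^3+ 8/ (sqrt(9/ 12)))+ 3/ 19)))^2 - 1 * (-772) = 906431160 * sqrt(3)/ 373928405011+ 3140506973926327/ 4059794111548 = 773.57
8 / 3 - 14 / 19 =110 / 57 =1.93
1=1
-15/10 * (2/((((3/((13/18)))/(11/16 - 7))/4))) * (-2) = -1313/36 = -36.47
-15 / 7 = -2.14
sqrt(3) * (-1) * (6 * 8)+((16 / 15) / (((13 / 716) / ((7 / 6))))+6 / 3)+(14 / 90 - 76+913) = 531002 / 585 - 48 * sqrt(3) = 824.56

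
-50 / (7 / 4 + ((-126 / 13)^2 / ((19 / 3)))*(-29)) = 642200 / 5502371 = 0.12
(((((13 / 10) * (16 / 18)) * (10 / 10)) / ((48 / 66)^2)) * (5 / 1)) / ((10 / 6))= 1573 / 240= 6.55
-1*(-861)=861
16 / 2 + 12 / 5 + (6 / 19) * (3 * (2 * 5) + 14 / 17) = 32516 / 1615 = 20.13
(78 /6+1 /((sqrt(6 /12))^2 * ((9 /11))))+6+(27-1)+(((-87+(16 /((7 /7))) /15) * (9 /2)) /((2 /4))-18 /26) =-425089 /585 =-726.65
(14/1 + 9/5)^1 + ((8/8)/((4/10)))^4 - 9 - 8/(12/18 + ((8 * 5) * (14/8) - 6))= 354933/7760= 45.74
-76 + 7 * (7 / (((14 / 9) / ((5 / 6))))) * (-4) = -181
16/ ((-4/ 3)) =-12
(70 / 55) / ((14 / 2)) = 2 / 11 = 0.18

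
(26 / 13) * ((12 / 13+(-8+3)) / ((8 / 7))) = -371 / 52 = -7.13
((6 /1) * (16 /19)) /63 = 32 /399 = 0.08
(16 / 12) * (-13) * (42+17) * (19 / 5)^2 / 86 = -553774 / 3225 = -171.71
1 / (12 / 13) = 13 / 12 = 1.08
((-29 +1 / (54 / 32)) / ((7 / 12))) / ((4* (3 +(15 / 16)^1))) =-12272 / 3969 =-3.09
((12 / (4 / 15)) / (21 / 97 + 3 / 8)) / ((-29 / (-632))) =2452160 / 1479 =1657.99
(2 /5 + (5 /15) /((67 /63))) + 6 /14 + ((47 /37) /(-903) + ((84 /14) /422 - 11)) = -23250944191 /2361656535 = -9.85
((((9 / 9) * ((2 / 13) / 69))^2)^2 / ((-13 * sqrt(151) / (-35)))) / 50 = 56 * sqrt(151) / 6354188234877015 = 0.00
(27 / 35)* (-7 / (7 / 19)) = -513 / 35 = -14.66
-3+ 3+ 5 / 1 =5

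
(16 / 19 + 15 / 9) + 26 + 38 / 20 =17333 / 570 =30.41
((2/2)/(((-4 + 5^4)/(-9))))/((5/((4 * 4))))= -0.05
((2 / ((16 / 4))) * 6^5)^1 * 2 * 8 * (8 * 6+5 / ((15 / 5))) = 3089664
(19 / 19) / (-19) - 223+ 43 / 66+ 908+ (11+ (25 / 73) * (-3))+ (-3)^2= 64497883 / 91542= 704.57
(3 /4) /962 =3 /3848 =0.00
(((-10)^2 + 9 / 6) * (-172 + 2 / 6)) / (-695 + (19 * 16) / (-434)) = 22686265 / 905802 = 25.05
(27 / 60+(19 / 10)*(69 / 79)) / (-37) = -3333 / 58460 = -0.06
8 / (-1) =-8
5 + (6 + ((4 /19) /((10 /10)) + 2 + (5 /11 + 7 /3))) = 10031 /627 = 16.00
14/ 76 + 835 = 31737/ 38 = 835.18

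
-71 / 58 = -1.22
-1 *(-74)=74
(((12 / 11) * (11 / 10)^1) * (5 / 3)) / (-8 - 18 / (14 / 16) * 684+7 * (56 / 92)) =-161 / 1133005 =-0.00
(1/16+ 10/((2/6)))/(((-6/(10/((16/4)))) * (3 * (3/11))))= -26455/1728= -15.31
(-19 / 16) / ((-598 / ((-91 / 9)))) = -133 / 6624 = -0.02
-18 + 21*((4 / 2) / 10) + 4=-49 / 5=-9.80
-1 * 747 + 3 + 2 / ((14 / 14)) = -742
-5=-5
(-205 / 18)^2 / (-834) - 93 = -25172113 / 270216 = -93.16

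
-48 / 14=-3.43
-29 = -29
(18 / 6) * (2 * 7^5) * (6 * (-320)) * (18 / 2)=-1742549760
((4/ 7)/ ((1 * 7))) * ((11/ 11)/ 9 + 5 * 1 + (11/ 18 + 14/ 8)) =269/ 441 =0.61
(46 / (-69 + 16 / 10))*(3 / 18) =-115 / 1011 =-0.11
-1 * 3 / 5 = -3 / 5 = -0.60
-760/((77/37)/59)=-1659080/77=-21546.49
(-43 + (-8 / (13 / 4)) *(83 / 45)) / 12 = -27811 / 7020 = -3.96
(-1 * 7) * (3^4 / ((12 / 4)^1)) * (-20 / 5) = 756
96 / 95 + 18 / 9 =286 / 95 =3.01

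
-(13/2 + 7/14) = -7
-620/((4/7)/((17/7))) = -2635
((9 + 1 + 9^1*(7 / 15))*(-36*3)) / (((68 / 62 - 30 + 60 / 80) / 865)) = 164493936 / 3491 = 47119.43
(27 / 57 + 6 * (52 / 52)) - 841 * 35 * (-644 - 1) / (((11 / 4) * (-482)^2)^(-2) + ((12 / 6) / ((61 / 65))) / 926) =198026097077282618835679 / 24004972011412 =8249378378.08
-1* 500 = -500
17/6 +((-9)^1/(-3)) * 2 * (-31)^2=34613/6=5768.83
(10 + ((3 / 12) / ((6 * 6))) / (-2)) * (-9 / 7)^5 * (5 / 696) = -31481865 / 124775168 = -0.25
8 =8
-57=-57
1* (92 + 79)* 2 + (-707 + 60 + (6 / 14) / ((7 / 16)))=-14897 / 49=-304.02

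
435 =435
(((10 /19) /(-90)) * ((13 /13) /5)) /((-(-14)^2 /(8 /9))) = 2 /377055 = 0.00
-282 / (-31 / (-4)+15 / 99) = -37224 / 1043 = -35.69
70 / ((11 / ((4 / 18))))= 1.41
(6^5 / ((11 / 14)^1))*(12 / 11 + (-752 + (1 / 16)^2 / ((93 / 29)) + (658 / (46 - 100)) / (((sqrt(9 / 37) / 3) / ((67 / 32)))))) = -111502682487 / 15004 - 2777418*sqrt(37) / 11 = -8967382.62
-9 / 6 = -3 / 2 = -1.50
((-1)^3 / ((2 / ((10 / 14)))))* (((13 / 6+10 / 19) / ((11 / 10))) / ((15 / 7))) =-1535 / 3762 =-0.41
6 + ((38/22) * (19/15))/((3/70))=5648/99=57.05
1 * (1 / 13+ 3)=40 / 13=3.08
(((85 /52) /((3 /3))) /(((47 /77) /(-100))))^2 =26773140625 /373321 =71716.14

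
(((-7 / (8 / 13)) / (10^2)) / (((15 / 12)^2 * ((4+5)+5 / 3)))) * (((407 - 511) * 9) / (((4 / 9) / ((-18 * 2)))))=-517.44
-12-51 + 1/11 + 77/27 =-17837/297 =-60.06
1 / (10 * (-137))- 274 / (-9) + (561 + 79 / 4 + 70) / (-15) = -12.94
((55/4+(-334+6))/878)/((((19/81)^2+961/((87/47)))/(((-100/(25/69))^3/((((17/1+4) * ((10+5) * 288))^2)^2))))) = 147841217/690951711200623165440000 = 0.00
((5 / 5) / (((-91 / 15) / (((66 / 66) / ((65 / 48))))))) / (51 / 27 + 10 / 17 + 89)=-5508 / 4139317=-0.00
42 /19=2.21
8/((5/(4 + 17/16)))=81/10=8.10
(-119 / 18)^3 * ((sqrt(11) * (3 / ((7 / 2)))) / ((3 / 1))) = -273.81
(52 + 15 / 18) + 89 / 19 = 6557 / 114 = 57.52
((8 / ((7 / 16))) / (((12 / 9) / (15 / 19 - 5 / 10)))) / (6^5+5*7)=528 / 1038863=0.00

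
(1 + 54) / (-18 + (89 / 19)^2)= 19855 / 1423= 13.95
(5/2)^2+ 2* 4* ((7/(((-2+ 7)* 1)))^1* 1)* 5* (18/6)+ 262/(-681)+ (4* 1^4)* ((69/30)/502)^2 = 372973187737/2145184050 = 173.87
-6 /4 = -3 /2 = -1.50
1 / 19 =0.05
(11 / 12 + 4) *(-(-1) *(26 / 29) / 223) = 0.02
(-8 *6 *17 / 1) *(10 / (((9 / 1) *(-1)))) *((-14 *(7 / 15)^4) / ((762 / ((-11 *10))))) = 201146176 / 2314575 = 86.90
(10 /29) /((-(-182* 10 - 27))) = 10 /53563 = 0.00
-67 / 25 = -2.68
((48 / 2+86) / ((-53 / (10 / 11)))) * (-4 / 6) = 200 / 159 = 1.26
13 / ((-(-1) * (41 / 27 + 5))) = 351 / 176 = 1.99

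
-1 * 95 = -95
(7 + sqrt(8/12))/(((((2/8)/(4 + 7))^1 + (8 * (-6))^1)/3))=-924/2111 - 44 * sqrt(6)/2111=-0.49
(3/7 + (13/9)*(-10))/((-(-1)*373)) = -883/23499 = -0.04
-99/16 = -6.19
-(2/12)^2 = -1/36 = -0.03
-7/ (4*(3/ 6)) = -7/ 2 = -3.50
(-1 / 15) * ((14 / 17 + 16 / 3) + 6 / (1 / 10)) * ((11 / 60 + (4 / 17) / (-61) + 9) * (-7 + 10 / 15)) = 18306974791 / 71397450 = 256.41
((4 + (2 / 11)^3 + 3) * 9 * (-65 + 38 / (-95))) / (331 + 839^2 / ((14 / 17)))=-0.00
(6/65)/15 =2/325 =0.01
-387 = -387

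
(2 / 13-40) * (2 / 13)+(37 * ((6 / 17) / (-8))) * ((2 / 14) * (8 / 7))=-900506 / 140777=-6.40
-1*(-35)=35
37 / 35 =1.06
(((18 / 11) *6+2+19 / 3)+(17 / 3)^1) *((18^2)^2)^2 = 2887229670912 / 11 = 262475424628.36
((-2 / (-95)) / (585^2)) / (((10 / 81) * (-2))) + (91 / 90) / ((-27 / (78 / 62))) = -237414568 / 5039263125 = -0.05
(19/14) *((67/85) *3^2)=11457/1190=9.63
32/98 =16/49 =0.33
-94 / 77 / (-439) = 94 / 33803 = 0.00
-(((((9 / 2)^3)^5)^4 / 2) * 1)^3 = -5802988355301064263572941269018812264886757498342118039827603956893368389206154994705426429662904979537365662938773593537918329060451697709838267789886857631025156060199201 / 12259964326927110866866776217202473468949912977468817408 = -473328323032368049624111500000000000000000000000000000000000000000000000000000000000000000000000000000000000000000000.00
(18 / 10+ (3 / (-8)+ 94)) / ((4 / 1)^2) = 3817 / 640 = 5.96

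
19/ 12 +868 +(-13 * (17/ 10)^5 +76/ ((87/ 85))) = 2201838911/ 2900000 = 759.25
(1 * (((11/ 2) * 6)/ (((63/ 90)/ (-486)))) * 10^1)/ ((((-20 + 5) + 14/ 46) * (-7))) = -18443700/ 8281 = -2227.23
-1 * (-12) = 12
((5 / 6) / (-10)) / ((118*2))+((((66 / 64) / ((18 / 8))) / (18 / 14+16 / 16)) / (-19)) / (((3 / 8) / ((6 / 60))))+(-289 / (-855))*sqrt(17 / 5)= -5113 / 1614240+289*sqrt(85) / 4275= 0.62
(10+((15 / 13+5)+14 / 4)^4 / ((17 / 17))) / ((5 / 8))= 13913.01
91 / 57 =1.60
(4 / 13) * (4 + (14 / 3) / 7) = 56 / 39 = 1.44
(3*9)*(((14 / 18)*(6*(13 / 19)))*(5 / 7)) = 1170 / 19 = 61.58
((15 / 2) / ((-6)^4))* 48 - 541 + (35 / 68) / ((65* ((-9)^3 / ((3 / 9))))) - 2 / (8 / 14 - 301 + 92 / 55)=-120239463962545 / 222371019468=-540.72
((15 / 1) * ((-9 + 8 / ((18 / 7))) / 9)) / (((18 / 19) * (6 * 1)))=-5035 / 2916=-1.73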